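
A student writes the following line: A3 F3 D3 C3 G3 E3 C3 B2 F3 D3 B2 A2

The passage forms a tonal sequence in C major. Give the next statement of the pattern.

E3 C3 A2 G2

Unit = 4 notes; the statements start on A3, G3, F3, moving down a 2nd each time.
From E3 the diatonic shape gives E3 C3 A2 G2.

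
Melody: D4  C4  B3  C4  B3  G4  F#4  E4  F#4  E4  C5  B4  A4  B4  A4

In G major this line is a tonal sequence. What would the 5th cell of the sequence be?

Unit = 5 notes; the statements start on D4, G4, C5, moving up a 4th each time.
Extending up a 4th: F#5 → B5.
So cell 5 is B5 A5 G5 A5 G5.

B5 A5 G5 A5 G5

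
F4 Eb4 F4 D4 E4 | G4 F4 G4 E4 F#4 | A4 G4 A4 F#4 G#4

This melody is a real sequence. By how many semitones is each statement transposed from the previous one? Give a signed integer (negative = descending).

2

With a 5-note motive the entries are F4, G4, A4, each up a 2nd from the previous.
F4 to G4 spans +2 semitones.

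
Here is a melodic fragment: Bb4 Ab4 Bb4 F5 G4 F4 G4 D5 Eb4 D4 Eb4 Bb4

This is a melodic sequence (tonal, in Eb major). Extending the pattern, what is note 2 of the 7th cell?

C3

The unit is 4 notes. Position-2 pitches of the 3 shown cells: Ab4, F4, D4.
Carrying that down a 3rd forward: Bb3 → G3 → Eb3 → C3.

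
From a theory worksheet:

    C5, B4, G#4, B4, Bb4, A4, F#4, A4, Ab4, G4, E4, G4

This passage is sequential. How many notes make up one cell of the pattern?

Try groups of 4 (3 cells in 12 notes):
C5 B4 G#4 B4 | Bb4 A4 F#4 A4 | Ab4 G4 E4 G4
Each cell is the previous one down a 2nd — so the unit is 4 notes.

4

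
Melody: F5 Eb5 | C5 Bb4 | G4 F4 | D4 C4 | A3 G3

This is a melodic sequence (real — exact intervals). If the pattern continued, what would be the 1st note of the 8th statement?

F#2

With 2-note cells, note 1 of each statement runs F5, C5, G4, D4, A3.
Extending down a 4th: E3 → B2 → F#2.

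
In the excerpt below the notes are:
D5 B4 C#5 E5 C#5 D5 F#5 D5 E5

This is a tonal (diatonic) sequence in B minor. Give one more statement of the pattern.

The 3-note cells begin on D5, E5, F#5 — each up a 2nd from the last.
Statement 4 starts on G5 and keeps the same diatonic contour: G5 E5 F#5.

G5 E5 F#5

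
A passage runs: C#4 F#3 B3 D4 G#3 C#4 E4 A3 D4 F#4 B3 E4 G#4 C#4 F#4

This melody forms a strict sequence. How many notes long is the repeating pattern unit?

3

There are 15 notes; a 3-note unit gives 5 cells:
C#4 F#3 B3 | D4 G#3 C#4 | E4 A3 D4 | F#4 B3 E4 | G#4 C#4 F#4
That's a consistent up a 2nd shift per cell, and no other grouping gives one.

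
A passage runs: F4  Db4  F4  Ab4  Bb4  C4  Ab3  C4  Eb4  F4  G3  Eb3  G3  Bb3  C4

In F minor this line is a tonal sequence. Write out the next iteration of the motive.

Db3 Bb2 Db3 F3 G3

Unit = 5 notes; the statements start on F4, C4, G3, moving down a 4th each time.
Statement 4 starts on Db3 and keeps the same diatonic contour: Db3 Bb2 Db3 F3 G3.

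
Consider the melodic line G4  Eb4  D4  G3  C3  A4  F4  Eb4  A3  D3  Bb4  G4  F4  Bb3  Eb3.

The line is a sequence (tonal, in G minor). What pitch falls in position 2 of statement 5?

With 5-note cells, note 2 of each statement runs Eb4, F4, G4.
Each moves up a 2nd. Continuing: A4 → Bb4.

Bb4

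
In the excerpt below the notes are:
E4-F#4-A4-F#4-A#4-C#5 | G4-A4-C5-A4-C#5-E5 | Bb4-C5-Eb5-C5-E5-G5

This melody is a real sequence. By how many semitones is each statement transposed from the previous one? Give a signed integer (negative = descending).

The 6-note cells begin on E4, G4, Bb4 — each up a 3rd from the last.
Counting half-steps from E4 to G4: 3.

3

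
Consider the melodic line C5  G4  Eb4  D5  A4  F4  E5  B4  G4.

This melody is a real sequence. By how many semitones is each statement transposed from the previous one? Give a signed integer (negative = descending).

Unit = 3 notes; the statements start on C5, D5, E5, moving up a 2nd each time.
Counting half-steps from C5 to D5: 2.

2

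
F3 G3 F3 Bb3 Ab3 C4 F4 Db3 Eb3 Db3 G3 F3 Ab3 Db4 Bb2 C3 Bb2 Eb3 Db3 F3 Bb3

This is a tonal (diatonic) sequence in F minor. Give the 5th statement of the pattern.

Unit = 7 notes; the statements start on F3, Db3, Bb2, moving down a 3rd each time.
Carrying on: G2 → Eb2.
So cell 5 is Eb2 F2 Eb2 Ab2 G2 Bb2 Eb3.

Eb2 F2 Eb2 Ab2 G2 Bb2 Eb3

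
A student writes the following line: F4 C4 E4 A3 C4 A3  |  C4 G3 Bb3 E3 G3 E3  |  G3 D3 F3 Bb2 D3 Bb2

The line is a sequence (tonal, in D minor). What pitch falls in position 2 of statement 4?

The unit is 6 notes. Position-2 pitches of the 3 shown cells: C4, G3, D3.
Each moves down a 4th; the next is A2.

A2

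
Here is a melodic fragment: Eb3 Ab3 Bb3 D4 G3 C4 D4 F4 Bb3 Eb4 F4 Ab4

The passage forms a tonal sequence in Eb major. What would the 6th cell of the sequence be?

Unit = 4 notes; the statements start on Eb3, G3, Bb3, moving up a 3rd each time.
Continuing the starts: D4 → F4 → Ab4.
From Ab4 the diatonic shape gives Ab4 D5 Eb5 G5.

Ab4 D5 Eb5 G5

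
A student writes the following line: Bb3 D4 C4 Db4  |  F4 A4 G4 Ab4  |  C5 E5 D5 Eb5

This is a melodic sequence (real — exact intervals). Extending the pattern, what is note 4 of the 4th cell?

Bb5

With 4-note cells, note 4 of each statement runs Db4, Ab4, Eb5.
One more up a 5th gives Bb5.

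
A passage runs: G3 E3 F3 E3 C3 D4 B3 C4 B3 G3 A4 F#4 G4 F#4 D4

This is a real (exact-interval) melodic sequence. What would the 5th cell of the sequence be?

B5 G#5 A5 G#5 E5

Unit = 5 notes; the statements start on G3, D4, A4, moving up a 5th each time.
Extending up a 5th: E5 → B5.
So cell 5 is B5 G#5 A5 G#5 E5.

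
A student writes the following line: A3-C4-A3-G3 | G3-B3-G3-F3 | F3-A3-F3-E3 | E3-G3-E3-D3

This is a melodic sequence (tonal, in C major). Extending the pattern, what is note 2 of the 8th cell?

With 4-note cells, note 2 of each statement runs C4, B3, A3, G3.
Carrying that down a 2nd forward: F3 → E3 → D3 → C3.

C3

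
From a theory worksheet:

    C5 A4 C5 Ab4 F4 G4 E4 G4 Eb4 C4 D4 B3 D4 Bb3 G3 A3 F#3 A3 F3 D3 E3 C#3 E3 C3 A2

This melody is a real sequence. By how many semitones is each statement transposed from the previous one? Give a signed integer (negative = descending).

-5

Unit = 5 notes; the statements start on C5, G4, D4, A3, E3, moving down a 4th each time.
C5→G4 is 67 − 72 = -5 semitones.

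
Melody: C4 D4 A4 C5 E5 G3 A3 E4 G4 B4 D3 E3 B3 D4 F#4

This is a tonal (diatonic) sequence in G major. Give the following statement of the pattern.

A2 B2 F#3 A3 C4

Unit = 5 notes; the statements start on C4, G3, D3, moving down a 4th each time.
So cell 4 is A2 B2 F#3 A3 C4.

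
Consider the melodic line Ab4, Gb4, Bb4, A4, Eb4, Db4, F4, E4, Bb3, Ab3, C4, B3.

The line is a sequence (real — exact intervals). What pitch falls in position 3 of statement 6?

A2

The unit is 4 notes. Position-3 pitches of the 3 shown cells: Bb4, F4, C4.
Extending down a 4th: G3 → D3 → A2.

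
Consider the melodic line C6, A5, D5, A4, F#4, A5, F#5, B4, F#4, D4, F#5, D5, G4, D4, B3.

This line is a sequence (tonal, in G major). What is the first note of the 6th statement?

G4

The 5-note cells begin on C6, A5, F#5 — each down a 3rd from the last.
Continuing: D5 → B4 → G4. Statement 6 starts on G4.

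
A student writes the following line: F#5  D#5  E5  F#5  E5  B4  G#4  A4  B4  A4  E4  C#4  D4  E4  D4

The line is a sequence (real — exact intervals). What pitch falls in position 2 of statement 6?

With 5-note cells, note 2 of each statement runs D#5, G#4, C#4.
Extending down a 5th: F#3 → B2 → E2.

E2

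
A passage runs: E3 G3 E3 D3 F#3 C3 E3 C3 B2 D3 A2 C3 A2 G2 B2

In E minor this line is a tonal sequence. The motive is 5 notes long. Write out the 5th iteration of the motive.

D2 F#2 D2 C2 E2

Taking 5-note groups, the heads are E3, C3, A2: the pattern moves down a 3rd.
Continuing the starts: F#2 → D2.
Statement 5 starts on D2 and keeps the same diatonic contour: D2 F#2 D2 C2 E2.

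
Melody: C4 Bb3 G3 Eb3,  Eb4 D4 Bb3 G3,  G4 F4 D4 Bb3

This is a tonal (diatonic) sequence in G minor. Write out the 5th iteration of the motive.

With a 4-note motive the entries are C4, Eb4, G4, each up a 3rd from the previous.
Continuing the starts: Bb4 → D5.
So cell 5 is D5 C5 A4 F4.

D5 C5 A4 F4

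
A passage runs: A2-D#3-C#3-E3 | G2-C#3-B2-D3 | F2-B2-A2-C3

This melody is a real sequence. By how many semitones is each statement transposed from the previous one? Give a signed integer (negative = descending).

Taking 4-note groups, the heads are A2, G2, F2: the pattern moves down a 2nd.
A2 to G2 spans -2 semitones.

-2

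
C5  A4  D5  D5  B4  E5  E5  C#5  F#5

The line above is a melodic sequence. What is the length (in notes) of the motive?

3

There are 9 notes; a 3-note unit gives 3 cells:
C5 A4 D5 | D5 B4 E5 | E5 C#5 F#5
Each cell is the previous one up a 2nd — so the unit is 3 notes.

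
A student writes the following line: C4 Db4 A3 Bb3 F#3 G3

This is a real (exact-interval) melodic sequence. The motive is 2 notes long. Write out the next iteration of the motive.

The 2-note cells begin on C4, A3, F#3 — each down a 3rd from the last.
Statement 4 starts on D#3 and keeps the same exact contour: D#3 E3.

D#3 E3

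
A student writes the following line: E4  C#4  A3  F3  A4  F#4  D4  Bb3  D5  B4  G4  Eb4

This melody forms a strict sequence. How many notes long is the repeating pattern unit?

There are 12 notes; a 4-note unit gives 3 cells:
E4 C#4 A3 F3 | A4 F#4 D4 Bb3 | D5 B4 G4 Eb4
Every group is a transposition up a 4th of the one before; no shorter unit works.

4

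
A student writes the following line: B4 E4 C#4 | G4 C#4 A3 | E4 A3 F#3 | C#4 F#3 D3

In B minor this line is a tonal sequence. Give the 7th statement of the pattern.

D3 G2 E2

Taking 3-note groups, the heads are B4, G4, E4, C#4: the pattern moves down a 3rd.
Extending down a 3rd: A3 → F#3 → D3.
From D3 the diatonic shape gives D3 G2 E2.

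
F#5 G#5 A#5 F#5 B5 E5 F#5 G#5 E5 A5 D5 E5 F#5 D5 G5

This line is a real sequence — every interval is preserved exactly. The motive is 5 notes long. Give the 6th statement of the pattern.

Unit = 5 notes; the statements start on F#5, E5, D5, moving down a 2nd each time.
Carrying on: C5 → Bb4 → Ab4.
So cell 6 is Ab4 Bb4 C5 Ab4 Db5.

Ab4 Bb4 C5 Ab4 Db5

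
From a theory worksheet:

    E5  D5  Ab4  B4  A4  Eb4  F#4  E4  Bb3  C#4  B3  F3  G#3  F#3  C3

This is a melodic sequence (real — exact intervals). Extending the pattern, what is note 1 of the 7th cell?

Grouping in 3s, the 1st note of each cell is E5, B4, F#4, C#4, G#3.
Carrying that down a 4th forward: D#3 → A#2.

A#2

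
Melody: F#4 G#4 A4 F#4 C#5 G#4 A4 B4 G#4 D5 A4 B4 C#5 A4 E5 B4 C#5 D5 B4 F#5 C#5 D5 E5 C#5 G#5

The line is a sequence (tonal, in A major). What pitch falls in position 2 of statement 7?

F#5

The unit is 5 notes. Position-2 pitches of the 5 shown cells: G#4, A4, B4, C#5, D5.
Each moves up a 2nd. Continuing: E5 → F#5.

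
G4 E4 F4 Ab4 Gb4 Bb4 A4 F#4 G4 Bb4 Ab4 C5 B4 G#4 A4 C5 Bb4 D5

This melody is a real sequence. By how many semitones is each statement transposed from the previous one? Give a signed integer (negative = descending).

2

Unit = 6 notes; the statements start on G4, A4, B4, moving up a 2nd each time.
G4→A4 is 69 − 67 = 2 semitones.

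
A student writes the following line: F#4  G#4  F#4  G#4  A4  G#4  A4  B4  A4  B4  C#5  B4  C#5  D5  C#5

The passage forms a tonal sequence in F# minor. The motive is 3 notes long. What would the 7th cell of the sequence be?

E5 F#5 E5

Unit = 3 notes; the statements start on F#4, G#4, A4, B4, C#5, moving up a 2nd each time.
Extending up a 2nd: D5 → E5.
So cell 7 is E5 F#5 E5.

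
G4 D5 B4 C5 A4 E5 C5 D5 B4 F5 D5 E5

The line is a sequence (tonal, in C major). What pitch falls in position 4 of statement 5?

G5

Grouping in 4s, the 4th note of each cell is C5, D5, E5.
Each moves up a 2nd. Continuing: F5 → G5.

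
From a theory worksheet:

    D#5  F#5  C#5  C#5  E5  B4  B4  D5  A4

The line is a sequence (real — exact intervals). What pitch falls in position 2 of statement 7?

Gb4

The unit is 3 notes. Position-2 pitches of the 3 shown cells: F#5, E5, D5.
Extending down a 2nd: C5 → Bb4 → Ab4 → Gb4.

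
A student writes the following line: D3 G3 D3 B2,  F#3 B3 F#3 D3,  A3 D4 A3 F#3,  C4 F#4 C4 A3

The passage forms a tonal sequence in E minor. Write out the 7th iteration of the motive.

Unit = 4 notes; the statements start on D3, F#3, A3, C4, moving up a 3rd each time.
Extending up a 3rd: E4 → G4 → B4.
Statement 7 starts on B4 and keeps the same diatonic contour: B4 E5 B4 G4.

B4 E5 B4 G4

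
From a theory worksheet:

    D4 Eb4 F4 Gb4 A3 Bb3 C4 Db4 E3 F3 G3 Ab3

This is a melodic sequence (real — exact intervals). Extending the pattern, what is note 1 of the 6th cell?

C#2

Grouping in 4s, the 1st note of each cell is D4, A3, E3.
Each moves down a 4th. Continuing: B2 → F#2 → C#2.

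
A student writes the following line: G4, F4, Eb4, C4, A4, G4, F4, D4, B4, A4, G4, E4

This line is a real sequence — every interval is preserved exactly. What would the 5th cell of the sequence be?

With a 4-note motive the entries are G4, A4, B4, each up a 2nd from the previous.
Extending up a 2nd: C#5 → D#5.
Statement 5 starts on D#5 and keeps the same exact contour: D#5 C#5 B4 G#4.

D#5 C#5 B4 G#4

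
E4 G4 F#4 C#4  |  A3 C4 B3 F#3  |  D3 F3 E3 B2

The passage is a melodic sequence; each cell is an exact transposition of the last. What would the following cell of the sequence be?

G2 Bb2 A2 E2

The 4-note cells begin on E4, A3, D3 — each down a 5th from the last.
So cell 4 is G2 Bb2 A2 E2.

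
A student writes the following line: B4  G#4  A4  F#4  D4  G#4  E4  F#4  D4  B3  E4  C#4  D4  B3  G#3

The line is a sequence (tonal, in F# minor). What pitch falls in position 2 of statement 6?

D3

The unit is 5 notes. Position-2 pitches of the 3 shown cells: G#4, E4, C#4.
Extending down a 3rd: A3 → F#3 → D3.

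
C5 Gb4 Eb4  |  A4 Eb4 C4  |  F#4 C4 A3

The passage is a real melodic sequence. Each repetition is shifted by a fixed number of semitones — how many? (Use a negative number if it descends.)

With a 3-note motive the entries are C5, A4, F#4, each down a 3rd from the previous.
C5→A4 is 69 − 72 = -3 semitones.

-3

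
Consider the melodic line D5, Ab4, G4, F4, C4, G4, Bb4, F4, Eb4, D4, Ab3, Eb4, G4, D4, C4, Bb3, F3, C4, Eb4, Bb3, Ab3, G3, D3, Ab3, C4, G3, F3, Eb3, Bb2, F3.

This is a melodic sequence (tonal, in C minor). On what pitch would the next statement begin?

Ab3

With a 6-note motive the entries are D5, Bb4, G4, Eb4, C4, each down a 3rd from the previous.
The next head, down a 3rd from C4, is Ab3.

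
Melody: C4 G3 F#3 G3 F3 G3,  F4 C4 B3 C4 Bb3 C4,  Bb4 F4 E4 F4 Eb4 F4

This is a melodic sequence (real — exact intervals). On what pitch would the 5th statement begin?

Taking 6-note groups, the heads are C4, F4, Bb4: the pattern moves up a 4th.
Continuing: Eb5 → Ab5. Statement 5 starts on Ab5.

Ab5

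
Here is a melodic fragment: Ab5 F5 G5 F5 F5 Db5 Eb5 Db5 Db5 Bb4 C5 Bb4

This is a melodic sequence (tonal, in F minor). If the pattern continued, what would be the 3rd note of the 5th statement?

With 4-note cells, note 3 of each statement runs G5, Eb5, C5.
Each moves down a 3rd. Continuing: Ab4 → F4.

F4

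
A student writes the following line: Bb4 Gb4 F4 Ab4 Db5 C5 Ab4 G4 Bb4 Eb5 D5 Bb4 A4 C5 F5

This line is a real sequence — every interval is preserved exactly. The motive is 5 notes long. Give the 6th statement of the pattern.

Taking 5-note groups, the heads are Bb4, C5, D5: the pattern moves up a 2nd.
Carrying on: E5 → F#5 → G#5.
From G#5 the exact shape gives G#5 E5 D#5 F#5 B5.

G#5 E5 D#5 F#5 B5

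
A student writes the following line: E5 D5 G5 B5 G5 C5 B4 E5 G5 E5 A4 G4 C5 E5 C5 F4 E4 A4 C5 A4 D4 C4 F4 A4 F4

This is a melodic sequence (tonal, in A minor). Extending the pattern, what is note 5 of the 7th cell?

Grouping in 5s, the 5th note of each cell is G5, E5, C5, A4, F4.
Each moves down a 3rd. Continuing: D4 → B3.

B3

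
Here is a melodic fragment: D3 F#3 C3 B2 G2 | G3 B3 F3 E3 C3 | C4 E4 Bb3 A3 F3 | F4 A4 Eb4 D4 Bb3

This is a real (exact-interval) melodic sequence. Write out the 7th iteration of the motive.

Ab5 C6 Gb5 F5 Db5

With a 5-note motive the entries are D3, G3, C4, F4, each up a 4th from the previous.
Extending up a 4th: Bb4 → Eb5 → Ab5.
So cell 7 is Ab5 C6 Gb5 F5 Db5.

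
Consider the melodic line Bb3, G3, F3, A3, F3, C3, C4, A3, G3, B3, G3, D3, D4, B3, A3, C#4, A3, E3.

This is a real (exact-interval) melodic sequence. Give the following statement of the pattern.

E4 C#4 B3 D#4 B3 F#3

The 6-note cells begin on Bb3, C4, D4 — each up a 2nd from the last.
Statement 4 starts on E4 and keeps the same exact contour: E4 C#4 B3 D#4 B3 F#3.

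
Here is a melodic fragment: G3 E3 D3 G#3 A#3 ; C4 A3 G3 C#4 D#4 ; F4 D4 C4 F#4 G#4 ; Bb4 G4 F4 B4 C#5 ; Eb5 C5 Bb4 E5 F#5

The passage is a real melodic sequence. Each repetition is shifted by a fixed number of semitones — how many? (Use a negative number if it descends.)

With a 5-note motive the entries are G3, C4, F4, Bb4, Eb5, each up a 4th from the previous.
G3→C4 is 60 − 55 = 5 semitones.

5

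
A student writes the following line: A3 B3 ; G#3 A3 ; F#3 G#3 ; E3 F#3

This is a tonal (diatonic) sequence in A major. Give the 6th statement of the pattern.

Taking 2-note groups, the heads are A3, G#3, F#3, E3: the pattern moves down a 2nd.
Extending down a 2nd: D3 → C#3.
So cell 6 is C#3 D3.

C#3 D3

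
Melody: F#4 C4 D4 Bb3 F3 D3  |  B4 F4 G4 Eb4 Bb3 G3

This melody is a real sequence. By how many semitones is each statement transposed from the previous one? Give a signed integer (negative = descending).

5

The 6-note cells begin on F#4, B4 — each up a 4th from the last.
F#4 to B4 spans +5 semitones.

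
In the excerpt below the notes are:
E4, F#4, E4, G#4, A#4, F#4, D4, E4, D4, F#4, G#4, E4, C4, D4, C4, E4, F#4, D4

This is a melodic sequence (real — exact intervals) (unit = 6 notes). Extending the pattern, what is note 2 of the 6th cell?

Grouping in 6s, the 2nd note of each cell is F#4, E4, D4.
Extending down a 2nd: C4 → Bb3 → Ab3.

Ab3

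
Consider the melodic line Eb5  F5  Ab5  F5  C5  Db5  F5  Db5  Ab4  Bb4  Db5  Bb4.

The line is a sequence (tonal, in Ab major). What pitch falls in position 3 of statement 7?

With 4-note cells, note 3 of each statement runs Ab5, F5, Db5.
Each moves down a 3rd. Continuing: Bb4 → G4 → Eb4 → C4.

C4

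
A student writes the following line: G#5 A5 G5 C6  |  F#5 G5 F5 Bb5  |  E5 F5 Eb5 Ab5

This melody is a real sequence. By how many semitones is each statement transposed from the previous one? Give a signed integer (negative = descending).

-2

The 4-note cells begin on G#5, F#5, E5 — each down a 2nd from the last.
Counting half-steps from G#5 to F#5: -2.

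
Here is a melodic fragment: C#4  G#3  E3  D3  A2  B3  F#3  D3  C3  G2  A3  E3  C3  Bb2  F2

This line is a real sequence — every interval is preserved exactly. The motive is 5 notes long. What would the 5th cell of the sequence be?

Unit = 5 notes; the statements start on C#4, B3, A3, moving down a 2nd each time.
Carrying on: G3 → F3.
So cell 5 is F3 C3 Ab2 Gb2 Db2.

F3 C3 Ab2 Gb2 Db2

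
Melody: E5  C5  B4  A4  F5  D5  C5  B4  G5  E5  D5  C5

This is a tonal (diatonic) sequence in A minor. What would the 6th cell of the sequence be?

Unit = 4 notes; the statements start on E5, F5, G5, moving up a 2nd each time.
Extending up a 2nd: A5 → B5 → C6.
So cell 6 is C6 A5 G5 F5.

C6 A5 G5 F5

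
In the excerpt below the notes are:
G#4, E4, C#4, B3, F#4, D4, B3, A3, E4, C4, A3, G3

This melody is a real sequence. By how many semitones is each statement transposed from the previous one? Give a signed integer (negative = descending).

-2

Taking 4-note groups, the heads are G#4, F#4, E4: the pattern moves down a 2nd.
G#4 to F#4 spans -2 semitones.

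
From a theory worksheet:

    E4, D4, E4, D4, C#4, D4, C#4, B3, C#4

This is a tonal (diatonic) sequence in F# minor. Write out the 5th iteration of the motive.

A3 G#3 A3

Taking 3-note groups, the heads are E4, D4, C#4: the pattern moves down a 2nd.
Carrying on: B3 → A3.
Statement 5 starts on A3 and keeps the same diatonic contour: A3 G#3 A3.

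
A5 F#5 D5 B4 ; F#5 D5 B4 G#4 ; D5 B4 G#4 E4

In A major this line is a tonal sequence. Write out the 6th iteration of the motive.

With a 4-note motive the entries are A5, F#5, D5, each down a 3rd from the previous.
Extending down a 3rd: B4 → G#4 → E4.
So cell 6 is E4 C#4 A3 F#3.

E4 C#4 A3 F#3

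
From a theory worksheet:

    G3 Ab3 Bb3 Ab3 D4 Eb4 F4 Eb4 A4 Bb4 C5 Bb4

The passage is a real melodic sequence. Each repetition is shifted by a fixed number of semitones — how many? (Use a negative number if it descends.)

With a 4-note motive the entries are G3, D4, A4, each up a 5th from the previous.
G3→D4 is 62 − 55 = 7 semitones.

7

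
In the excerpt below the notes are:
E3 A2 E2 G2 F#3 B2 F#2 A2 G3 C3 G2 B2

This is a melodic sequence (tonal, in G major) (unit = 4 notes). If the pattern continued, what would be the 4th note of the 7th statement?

The unit is 4 notes. Position-4 pitches of the 3 shown cells: G2, A2, B2.
Each moves up a 2nd. Continuing: C3 → D3 → E3 → F#3.

F#3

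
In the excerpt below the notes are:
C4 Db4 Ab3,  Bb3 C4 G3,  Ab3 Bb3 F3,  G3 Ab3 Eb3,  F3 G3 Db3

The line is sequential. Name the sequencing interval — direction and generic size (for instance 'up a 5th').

Unit = 3 notes; the statements start on C4, Bb3, Ab3, G3, F3, moving down a 2nd each time.
C4 to Bb3 is down a 2nd.

down a 2nd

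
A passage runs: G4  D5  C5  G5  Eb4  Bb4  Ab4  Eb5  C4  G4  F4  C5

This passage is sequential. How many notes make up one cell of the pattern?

Try groups of 4 (3 cells in 12 notes):
G4 D5 C5 G5 | Eb4 Bb4 Ab4 Eb5 | C4 G4 F4 C5
Each cell is the previous one down a 3rd — so the unit is 4 notes.

4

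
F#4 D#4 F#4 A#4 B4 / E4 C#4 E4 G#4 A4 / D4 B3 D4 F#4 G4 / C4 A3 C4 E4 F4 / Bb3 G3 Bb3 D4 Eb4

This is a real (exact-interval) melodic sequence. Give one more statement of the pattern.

Ab3 F3 Ab3 C4 Db4

With a 5-note motive the entries are F#4, E4, D4, C4, Bb3, each down a 2nd from the previous.
From Ab3 the exact shape gives Ab3 F3 Ab3 C4 Db4.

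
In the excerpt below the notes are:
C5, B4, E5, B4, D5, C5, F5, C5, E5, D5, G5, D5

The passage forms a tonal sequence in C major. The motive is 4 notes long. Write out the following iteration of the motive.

F5 E5 A5 E5

The 4-note cells begin on C5, D5, E5 — each up a 2nd from the last.
From F5 the diatonic shape gives F5 E5 A5 E5.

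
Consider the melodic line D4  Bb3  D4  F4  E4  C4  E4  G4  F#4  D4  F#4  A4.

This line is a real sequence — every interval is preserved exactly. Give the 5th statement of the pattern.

A#4 F#4 A#4 C#5

Unit = 4 notes; the statements start on D4, E4, F#4, moving up a 2nd each time.
Continuing the starts: G#4 → A#4.
From A#4 the exact shape gives A#4 F#4 A#4 C#5.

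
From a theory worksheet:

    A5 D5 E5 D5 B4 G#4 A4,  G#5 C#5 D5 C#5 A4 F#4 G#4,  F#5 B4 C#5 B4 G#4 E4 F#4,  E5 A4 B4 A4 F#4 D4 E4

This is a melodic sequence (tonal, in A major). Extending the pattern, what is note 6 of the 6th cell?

With 7-note cells, note 6 of each statement runs G#4, F#4, E4, D4.
Carrying that down a 2nd forward: C#4 → B3.

B3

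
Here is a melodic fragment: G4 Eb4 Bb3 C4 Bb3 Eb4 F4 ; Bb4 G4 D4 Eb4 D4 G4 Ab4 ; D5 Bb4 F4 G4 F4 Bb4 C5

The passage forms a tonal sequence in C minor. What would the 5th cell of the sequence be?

Ab5 F5 C5 D5 C5 F5 G5

Taking 7-note groups, the heads are G4, Bb4, D5: the pattern moves up a 3rd.
Continuing the starts: F5 → Ab5.
From Ab5 the diatonic shape gives Ab5 F5 C5 D5 C5 F5 G5.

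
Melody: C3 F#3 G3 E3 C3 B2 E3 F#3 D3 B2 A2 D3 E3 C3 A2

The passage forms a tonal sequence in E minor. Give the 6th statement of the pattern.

With a 5-note motive the entries are C3, B2, A2, each down a 2nd from the previous.
Carrying on: G2 → F#2 → E2.
From E2 the diatonic shape gives E2 A2 B2 G2 E2.

E2 A2 B2 G2 E2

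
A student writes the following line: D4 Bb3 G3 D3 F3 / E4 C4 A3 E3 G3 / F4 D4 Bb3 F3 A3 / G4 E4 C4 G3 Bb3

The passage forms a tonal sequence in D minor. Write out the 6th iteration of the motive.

With a 5-note motive the entries are D4, E4, F4, G4, each up a 2nd from the previous.
Carrying on: A4 → Bb4.
So cell 6 is Bb4 G4 E4 Bb3 D4.

Bb4 G4 E4 Bb3 D4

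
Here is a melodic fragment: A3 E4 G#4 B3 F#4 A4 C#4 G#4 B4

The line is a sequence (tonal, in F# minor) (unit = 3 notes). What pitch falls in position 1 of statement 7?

The unit is 3 notes. Position-1 pitches of the 3 shown cells: A3, B3, C#4.
Each moves up a 2nd. Continuing: D4 → E4 → F#4 → G#4.

G#4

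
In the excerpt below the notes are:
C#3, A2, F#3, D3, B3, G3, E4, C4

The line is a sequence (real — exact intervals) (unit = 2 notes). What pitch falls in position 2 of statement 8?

Ab5

With 2-note cells, note 2 of each statement runs A2, D3, G3, C4.
Each moves up a 4th. Continuing: F4 → Bb4 → Eb5 → Ab5.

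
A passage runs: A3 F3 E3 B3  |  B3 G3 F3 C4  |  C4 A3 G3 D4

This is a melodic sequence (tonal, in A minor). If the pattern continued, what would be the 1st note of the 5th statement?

Grouping in 4s, the 1st note of each cell is A3, B3, C4.
Carrying that up a 2nd forward: D4 → E4.

E4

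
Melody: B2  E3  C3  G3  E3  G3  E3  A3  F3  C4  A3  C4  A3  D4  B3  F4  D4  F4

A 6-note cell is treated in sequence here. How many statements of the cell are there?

18 notes in groups of 6 gives 18/6 = 3 statements.
Starts: B2, E3, A3 — each up a 4th.

3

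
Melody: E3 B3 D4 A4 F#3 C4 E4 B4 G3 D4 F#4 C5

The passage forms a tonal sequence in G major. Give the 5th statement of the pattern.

The 4-note cells begin on E3, F#3, G3 — each up a 2nd from the last.
Continuing the starts: A3 → B3.
Statement 5 starts on B3 and keeps the same diatonic contour: B3 F#4 A4 E5.

B3 F#4 A4 E5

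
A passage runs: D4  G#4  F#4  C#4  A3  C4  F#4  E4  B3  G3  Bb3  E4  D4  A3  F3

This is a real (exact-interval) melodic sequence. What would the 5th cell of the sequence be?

Gb3 C4 Bb3 F3 Db3

With a 5-note motive the entries are D4, C4, Bb3, each down a 2nd from the previous.
Continuing the starts: Ab3 → Gb3.
So cell 5 is Gb3 C4 Bb3 F3 Db3.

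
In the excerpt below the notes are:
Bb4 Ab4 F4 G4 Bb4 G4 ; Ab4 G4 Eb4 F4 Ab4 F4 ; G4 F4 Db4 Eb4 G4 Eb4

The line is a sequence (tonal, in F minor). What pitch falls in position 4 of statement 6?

Bb3

Grouping in 6s, the 4th note of each cell is G4, F4, Eb4.
Extending down a 2nd: Db4 → C4 → Bb3.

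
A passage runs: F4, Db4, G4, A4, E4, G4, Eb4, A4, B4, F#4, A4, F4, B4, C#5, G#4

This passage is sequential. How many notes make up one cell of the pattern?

5

15 notes total. Splitting into 3 groups of 5:
F4 Db4 G4 A4 E4 | G4 Eb4 A4 B4 F#4 | A4 F4 B4 C#5 G#4
Every group is a transposition up a 2nd of the one before; no shorter unit works.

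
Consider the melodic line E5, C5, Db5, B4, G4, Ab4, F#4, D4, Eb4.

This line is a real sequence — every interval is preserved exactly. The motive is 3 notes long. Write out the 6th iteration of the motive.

Unit = 3 notes; the statements start on E5, B4, F#4, moving down a 4th each time.
Carrying on: C#4 → G#3 → D#3.
Statement 6 starts on D#3 and keeps the same exact contour: D#3 B2 C3.

D#3 B2 C3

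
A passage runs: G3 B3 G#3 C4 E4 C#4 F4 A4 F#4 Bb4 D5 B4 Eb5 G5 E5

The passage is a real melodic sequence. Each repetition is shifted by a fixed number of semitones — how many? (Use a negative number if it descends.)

5

With a 3-note motive the entries are G3, C4, F4, Bb4, Eb5, each up a 4th from the previous.
G3→C4 is 60 − 55 = 5 semitones.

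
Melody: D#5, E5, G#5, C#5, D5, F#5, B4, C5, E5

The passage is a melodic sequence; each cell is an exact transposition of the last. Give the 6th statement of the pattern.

F4 Gb4 Bb4

With a 3-note motive the entries are D#5, C#5, B4, each down a 2nd from the previous.
Continuing the starts: A4 → G4 → F4.
So cell 6 is F4 Gb4 Bb4.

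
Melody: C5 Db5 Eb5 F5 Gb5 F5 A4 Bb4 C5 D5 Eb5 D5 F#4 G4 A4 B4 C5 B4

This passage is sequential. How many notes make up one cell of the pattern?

18 notes total. Splitting into 3 groups of 6:
C5 Db5 Eb5 F5 Gb5 F5 | A4 Bb4 C5 D5 Eb5 D5 | F#4 G4 A4 B4 C5 B4
Every group is a transposition down a 3rd of the one before; no shorter unit works.

6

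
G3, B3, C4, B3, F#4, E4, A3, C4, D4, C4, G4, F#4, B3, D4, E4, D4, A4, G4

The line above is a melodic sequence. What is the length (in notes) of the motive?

There are 18 notes; a 6-note unit gives 3 cells:
G3 B3 C4 B3 F#4 E4 | A3 C4 D4 C4 G4 F#4 | B3 D4 E4 D4 A4 G4
Every group is a transposition up a 2nd of the one before; no shorter unit works.

6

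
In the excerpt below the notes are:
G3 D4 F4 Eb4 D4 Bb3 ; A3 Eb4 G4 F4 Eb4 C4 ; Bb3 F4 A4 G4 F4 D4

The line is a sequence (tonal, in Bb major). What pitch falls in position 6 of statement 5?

The unit is 6 notes. Position-6 pitches of the 3 shown cells: Bb3, C4, D4.
Extending up a 2nd: Eb4 → F4.

F4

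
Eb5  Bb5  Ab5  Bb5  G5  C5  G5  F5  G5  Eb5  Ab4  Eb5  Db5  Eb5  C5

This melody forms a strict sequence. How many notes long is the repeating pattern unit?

Try groups of 5 (3 cells in 15 notes):
Eb5 Bb5 Ab5 Bb5 G5 | C5 G5 F5 G5 Eb5 | Ab4 Eb5 Db5 Eb5 C5
Every group is a transposition down a 3rd of the one before; no shorter unit works.

5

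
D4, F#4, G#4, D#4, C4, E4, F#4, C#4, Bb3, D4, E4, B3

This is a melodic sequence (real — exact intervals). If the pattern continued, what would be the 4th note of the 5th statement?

With 4-note cells, note 4 of each statement runs D#4, C#4, B3.
Each moves down a 2nd. Continuing: A3 → G3.

G3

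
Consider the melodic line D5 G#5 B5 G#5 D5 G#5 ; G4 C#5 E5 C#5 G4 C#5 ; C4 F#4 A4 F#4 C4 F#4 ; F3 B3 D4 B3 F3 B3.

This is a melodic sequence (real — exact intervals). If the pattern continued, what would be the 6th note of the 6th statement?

The unit is 6 notes. Position-6 pitches of the 4 shown cells: G#5, C#5, F#4, B3.
Extending down a 5th: E3 → A2.

A2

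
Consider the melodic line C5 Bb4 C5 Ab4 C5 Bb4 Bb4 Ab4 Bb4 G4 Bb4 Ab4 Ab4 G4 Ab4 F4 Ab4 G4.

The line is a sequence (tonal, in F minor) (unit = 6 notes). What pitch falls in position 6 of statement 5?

With 6-note cells, note 6 of each statement runs Bb4, Ab4, G4.
Each moves down a 2nd. Continuing: F4 → Eb4.

Eb4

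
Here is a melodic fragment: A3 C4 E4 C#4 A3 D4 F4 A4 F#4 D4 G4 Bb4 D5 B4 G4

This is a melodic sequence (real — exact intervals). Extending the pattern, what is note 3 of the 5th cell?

C6

With 5-note cells, note 3 of each statement runs E4, A4, D5.
Carrying that up a 4th forward: G5 → C6.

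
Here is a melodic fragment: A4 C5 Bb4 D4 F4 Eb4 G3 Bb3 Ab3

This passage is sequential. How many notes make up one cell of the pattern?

3

Try groups of 3 (3 cells in 9 notes):
A4 C5 Bb4 | D4 F4 Eb4 | G3 Bb3 Ab3
Every group is a transposition down a 5th of the one before; no shorter unit works.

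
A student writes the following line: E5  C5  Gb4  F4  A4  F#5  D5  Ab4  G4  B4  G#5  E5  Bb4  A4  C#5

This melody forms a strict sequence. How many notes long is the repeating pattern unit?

15 notes total. Splitting into 3 groups of 5:
E5 C5 Gb4 F4 A4 | F#5 D5 Ab4 G4 B4 | G#5 E5 Bb4 A4 C#5
Each cell is the previous one up a 2nd — so the unit is 5 notes.

5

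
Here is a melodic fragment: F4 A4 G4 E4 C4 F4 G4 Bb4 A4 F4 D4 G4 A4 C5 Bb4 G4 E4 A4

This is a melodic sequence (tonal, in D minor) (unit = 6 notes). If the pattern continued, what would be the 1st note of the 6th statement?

Grouping in 6s, the 1st note of each cell is F4, G4, A4.
Extending up a 2nd: Bb4 → C5 → D5.

D5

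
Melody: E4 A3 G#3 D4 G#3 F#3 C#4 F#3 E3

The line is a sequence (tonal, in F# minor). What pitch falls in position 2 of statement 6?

With 3-note cells, note 2 of each statement runs A3, G#3, F#3.
Each moves down a 2nd. Continuing: E3 → D3 → C#3.

C#3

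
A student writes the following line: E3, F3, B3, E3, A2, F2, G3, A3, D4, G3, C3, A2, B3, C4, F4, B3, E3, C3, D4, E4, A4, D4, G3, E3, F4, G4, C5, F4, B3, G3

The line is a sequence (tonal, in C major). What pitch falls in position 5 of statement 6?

D4

The unit is 6 notes. Position-5 pitches of the 5 shown cells: A2, C3, E3, G3, B3.
Each moves up a 3rd; the next is D4.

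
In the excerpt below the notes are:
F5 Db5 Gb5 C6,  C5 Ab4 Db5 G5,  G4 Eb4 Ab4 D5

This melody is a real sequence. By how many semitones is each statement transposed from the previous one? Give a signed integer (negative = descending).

-5

With a 4-note motive the entries are F5, C5, G4, each down a 4th from the previous.
F5 to C5 spans -5 semitones.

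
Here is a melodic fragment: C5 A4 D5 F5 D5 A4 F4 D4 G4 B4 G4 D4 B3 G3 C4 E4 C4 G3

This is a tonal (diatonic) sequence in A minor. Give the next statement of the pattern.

With a 6-note motive the entries are C5, F4, B3, each down a 5th from the previous.
So cell 4 is E3 C3 F3 A3 F3 C3.

E3 C3 F3 A3 F3 C3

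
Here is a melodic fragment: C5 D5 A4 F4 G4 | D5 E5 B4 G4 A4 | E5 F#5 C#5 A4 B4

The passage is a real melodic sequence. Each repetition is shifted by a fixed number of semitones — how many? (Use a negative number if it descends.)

2

With a 5-note motive the entries are C5, D5, E5, each up a 2nd from the previous.
C5→D5 is 74 − 72 = 2 semitones.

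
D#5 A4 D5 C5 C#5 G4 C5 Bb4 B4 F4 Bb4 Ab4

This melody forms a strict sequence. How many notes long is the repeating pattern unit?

4

Try groups of 4 (3 cells in 12 notes):
D#5 A4 D5 C5 | C#5 G4 C5 Bb4 | B4 F4 Bb4 Ab4
Every group is a transposition down a 2nd of the one before; no shorter unit works.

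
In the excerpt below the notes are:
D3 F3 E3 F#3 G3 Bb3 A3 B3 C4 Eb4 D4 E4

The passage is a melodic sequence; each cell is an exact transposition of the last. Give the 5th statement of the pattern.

Bb4 Db5 C5 D5

Taking 4-note groups, the heads are D3, G3, C4: the pattern moves up a 4th.
Continuing the starts: F4 → Bb4.
From Bb4 the exact shape gives Bb4 Db5 C5 D5.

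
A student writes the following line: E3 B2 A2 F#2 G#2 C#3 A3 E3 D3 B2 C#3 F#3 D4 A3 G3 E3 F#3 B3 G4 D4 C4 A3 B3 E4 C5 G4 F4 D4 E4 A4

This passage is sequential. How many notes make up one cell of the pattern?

30 notes total. Splitting into 5 groups of 6:
E3 B2 A2 F#2 G#2 C#3 | A3 E3 D3 B2 C#3 F#3 | D4 A3 G3 E3 F#3 B3 | G4 D4 C4 A3 B3 E4 | C5 G4 F4 D4 E4 A4
That's a consistent up a 4th shift per cell, and no other grouping gives one.

6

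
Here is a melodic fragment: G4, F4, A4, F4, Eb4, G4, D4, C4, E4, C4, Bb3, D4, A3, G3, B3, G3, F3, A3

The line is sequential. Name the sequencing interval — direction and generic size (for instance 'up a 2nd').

With a 6-note motive the entries are G4, D4, A3, each down a 4th from the previous.
G4 to D4 is down a 4th.

down a 4th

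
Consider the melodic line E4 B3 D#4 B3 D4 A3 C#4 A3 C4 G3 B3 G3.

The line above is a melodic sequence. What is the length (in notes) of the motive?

4

There are 12 notes; a 4-note unit gives 3 cells:
E4 B3 D#4 B3 | D4 A3 C#4 A3 | C4 G3 B3 G3
Every group is a transposition down a 2nd of the one before; no shorter unit works.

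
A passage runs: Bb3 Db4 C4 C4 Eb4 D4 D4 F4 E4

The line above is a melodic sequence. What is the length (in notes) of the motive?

3

There are 9 notes; a 3-note unit gives 3 cells:
Bb3 Db4 C4 | C4 Eb4 D4 | D4 F4 E4
Each cell is the previous one up a 2nd — so the unit is 3 notes.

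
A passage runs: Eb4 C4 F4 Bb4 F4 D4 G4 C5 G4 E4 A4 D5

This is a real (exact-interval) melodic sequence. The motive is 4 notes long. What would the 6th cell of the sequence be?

C#5 A#4 D#5 G#5

With a 4-note motive the entries are Eb4, F4, G4, each up a 2nd from the previous.
Continuing the starts: A4 → B4 → C#5.
From C#5 the exact shape gives C#5 A#4 D#5 G#5.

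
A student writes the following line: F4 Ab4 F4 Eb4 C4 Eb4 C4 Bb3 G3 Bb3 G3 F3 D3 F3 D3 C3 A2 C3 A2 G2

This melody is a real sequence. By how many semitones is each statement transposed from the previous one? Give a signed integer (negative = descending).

-5

The 4-note cells begin on F4, C4, G3, D3, A2 — each down a 4th from the last.
Counting half-steps from F4 to C4: -5.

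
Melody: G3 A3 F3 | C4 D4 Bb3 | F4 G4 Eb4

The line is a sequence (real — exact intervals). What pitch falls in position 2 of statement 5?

With 3-note cells, note 2 of each statement runs A3, D4, G4.
Extending up a 4th: C5 → F5.

F5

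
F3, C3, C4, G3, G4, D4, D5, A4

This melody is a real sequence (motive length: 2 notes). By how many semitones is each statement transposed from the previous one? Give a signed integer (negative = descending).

Taking 2-note groups, the heads are F3, C4, G4, D5: the pattern moves up a 5th.
F3→C4 is 60 − 53 = 7 semitones.

7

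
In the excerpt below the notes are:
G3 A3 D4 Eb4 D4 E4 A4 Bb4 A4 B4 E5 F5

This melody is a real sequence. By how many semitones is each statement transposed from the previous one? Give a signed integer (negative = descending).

7

With a 4-note motive the entries are G3, D4, A4, each up a 5th from the previous.
Counting half-steps from G3 to D4: 7.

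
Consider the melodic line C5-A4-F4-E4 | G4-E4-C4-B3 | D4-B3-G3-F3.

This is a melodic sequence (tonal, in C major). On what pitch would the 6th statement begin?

With a 4-note motive the entries are C5, G4, D4, each down a 4th from the previous.
Extending the heads down a 4th: A3 → E3 → B2.

B2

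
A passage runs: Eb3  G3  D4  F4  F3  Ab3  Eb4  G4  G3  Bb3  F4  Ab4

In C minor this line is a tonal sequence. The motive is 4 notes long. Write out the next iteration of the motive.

Ab3 C4 G4 Bb4

Taking 4-note groups, the heads are Eb3, F3, G3: the pattern moves up a 2nd.
So cell 4 is Ab3 C4 G4 Bb4.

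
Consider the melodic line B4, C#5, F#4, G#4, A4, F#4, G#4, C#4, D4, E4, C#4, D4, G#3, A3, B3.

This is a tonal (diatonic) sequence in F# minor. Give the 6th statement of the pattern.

With a 5-note motive the entries are B4, F#4, C#4, each down a 4th from the previous.
Carrying on: G#3 → D3 → A2.
So cell 6 is A2 B2 E2 F#2 G#2.

A2 B2 E2 F#2 G#2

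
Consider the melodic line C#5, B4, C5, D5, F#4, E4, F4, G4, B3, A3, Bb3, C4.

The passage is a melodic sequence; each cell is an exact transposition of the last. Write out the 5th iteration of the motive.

Taking 4-note groups, the heads are C#5, F#4, B3: the pattern moves down a 5th.
Extending down a 5th: E3 → A2.
So cell 5 is A2 G2 Ab2 Bb2.

A2 G2 Ab2 Bb2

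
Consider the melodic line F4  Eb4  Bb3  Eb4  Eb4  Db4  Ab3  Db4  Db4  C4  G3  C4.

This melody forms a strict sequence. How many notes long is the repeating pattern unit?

There are 12 notes; a 4-note unit gives 3 cells:
F4 Eb4 Bb3 Eb4 | Eb4 Db4 Ab3 Db4 | Db4 C4 G3 C4
Each cell is the previous one down a 2nd — so the unit is 4 notes.

4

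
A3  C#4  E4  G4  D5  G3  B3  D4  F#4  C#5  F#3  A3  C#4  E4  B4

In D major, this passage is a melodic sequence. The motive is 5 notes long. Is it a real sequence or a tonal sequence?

Every note is diatonic to D major.
Cell 1 has +3 semitones from note 3 to 4, but cell 2 has +4 — the interval quality changes while the contour stays the same, which is the hallmark of a tonal sequence.

tonal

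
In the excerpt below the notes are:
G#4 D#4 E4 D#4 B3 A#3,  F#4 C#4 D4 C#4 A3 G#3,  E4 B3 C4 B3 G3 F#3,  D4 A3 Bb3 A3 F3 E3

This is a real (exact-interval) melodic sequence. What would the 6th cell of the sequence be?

Bb3 F3 Gb3 F3 Db3 C3

Unit = 6 notes; the statements start on G#4, F#4, E4, D4, moving down a 2nd each time.
Continuing the starts: C4 → Bb3.
Statement 6 starts on Bb3 and keeps the same exact contour: Bb3 F3 Gb3 F3 Db3 C3.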